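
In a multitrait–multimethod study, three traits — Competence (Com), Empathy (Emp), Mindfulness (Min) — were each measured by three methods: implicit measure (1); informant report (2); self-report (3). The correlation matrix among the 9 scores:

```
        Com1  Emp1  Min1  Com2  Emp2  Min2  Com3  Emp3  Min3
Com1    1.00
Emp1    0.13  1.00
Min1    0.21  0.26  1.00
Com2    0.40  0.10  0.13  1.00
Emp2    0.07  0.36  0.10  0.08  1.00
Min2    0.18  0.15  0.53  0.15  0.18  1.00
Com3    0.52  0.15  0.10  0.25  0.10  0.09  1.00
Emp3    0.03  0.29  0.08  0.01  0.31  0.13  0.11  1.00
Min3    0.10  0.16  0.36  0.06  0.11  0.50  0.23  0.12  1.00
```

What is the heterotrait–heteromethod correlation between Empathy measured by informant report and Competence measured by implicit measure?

0.07

Different traits and methods: r(Emp2, Com1) = 0.07.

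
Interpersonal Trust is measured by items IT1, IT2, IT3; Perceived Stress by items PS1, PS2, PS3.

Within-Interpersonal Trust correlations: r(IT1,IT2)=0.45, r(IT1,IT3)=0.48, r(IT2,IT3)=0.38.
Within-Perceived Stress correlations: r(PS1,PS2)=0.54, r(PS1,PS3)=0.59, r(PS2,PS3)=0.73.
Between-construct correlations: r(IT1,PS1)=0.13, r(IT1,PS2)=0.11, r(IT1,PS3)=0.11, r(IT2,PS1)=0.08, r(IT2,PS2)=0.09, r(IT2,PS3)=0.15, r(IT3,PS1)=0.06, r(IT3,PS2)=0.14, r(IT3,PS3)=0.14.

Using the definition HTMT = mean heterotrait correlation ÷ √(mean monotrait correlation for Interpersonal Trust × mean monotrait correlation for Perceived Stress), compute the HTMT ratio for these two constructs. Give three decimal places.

0.216

Mean heterotrait r = 1.01/9 = 0.1122.
Mean within-IT = 1.31/3 = 0.4367; mean within-PS = 1.86/3 = 0.6200.
Geometric mean = √(0.4367 × 0.6200) = 0.5203.
HTMT = 0.1122 / 0.5203 = 0.216.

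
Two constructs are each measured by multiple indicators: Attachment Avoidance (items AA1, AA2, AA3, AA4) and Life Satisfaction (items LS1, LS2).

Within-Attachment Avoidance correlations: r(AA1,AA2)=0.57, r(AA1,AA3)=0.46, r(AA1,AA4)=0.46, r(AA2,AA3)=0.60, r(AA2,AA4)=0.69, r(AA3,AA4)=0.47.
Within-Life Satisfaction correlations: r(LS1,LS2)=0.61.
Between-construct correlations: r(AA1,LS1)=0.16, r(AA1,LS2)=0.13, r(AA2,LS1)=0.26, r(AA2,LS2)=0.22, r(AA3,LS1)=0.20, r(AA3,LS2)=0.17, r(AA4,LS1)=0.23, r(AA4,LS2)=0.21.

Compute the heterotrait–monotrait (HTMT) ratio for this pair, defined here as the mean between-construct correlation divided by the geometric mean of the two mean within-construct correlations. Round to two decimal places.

Between-construct mean = 1.58/8 = 0.1975.
Mean within-AA = 3.25/6 = 0.5417; mean within-LS = 0.61/1 = 0.6100.
Geometric mean = √(0.5417 × 0.6100) = 0.5748.
HTMT = 0.1975 / 0.5748 = 0.34.

0.34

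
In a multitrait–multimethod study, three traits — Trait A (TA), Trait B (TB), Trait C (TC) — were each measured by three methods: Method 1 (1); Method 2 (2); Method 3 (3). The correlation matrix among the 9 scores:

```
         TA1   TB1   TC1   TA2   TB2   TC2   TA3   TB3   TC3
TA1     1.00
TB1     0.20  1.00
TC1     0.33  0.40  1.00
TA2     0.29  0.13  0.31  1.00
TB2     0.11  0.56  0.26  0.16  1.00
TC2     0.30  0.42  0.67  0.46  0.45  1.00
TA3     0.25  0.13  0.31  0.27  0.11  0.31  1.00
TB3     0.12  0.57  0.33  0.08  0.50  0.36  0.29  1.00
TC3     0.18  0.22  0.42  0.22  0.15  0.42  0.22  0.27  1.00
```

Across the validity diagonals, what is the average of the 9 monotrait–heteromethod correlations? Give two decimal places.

0.44

Convergent values: 0.29, 0.25, 0.27, 0.56, 0.57, 0.50, 0.67, 0.42, 0.42; mean = 3.95/9 = 0.44.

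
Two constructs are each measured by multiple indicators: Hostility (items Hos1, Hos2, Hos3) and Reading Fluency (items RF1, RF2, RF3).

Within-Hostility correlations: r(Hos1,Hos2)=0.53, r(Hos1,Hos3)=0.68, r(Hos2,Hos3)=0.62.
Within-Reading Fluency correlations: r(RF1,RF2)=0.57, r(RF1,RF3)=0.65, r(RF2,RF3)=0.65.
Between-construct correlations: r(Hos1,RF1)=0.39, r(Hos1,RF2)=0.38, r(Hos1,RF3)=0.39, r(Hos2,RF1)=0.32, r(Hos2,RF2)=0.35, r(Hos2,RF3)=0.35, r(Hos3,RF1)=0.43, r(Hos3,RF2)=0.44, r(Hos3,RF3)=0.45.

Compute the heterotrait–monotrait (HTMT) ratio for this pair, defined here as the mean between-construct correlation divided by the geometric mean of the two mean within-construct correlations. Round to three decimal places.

Between-construct mean = 3.50/9 = 0.3889.
Mean within-Hos = 1.83/3 = 0.6100; mean within-RF = 1.87/3 = 0.6233.
Geometric mean = √(0.6100 × 0.6233) = 0.6166.
HTMT = 0.3889 / 0.6166 = 0.631.

0.631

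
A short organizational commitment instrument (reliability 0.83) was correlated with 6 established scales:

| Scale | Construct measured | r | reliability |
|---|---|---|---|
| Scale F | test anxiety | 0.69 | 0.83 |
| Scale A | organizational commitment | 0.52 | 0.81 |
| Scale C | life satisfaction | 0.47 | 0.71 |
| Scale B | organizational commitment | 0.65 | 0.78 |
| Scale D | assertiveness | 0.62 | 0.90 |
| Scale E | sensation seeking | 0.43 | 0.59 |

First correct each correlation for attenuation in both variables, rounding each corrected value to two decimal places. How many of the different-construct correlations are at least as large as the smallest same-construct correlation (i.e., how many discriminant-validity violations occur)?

Disattenuated r (r / √(r_scale · r_new)):
  Scale F (disc): 0.69 / √(0.83·0.83) = 0.83
  Scale A (conv): 0.52 / √(0.81·0.83) = 0.63
  Scale C (disc): 0.47 / √(0.71·0.83) = 0.61
  Scale B (conv): 0.65 / √(0.78·0.83) = 0.81
  Scale D (disc): 0.62 / √(0.90·0.83) = 0.72
  Scale E (disc): 0.43 / √(0.59·0.83) = 0.61
Smallest convergent = 0.63. Discriminant values: 0.83, 0.61, 0.72, 0.61; count ≥ 0.63 → 2.

2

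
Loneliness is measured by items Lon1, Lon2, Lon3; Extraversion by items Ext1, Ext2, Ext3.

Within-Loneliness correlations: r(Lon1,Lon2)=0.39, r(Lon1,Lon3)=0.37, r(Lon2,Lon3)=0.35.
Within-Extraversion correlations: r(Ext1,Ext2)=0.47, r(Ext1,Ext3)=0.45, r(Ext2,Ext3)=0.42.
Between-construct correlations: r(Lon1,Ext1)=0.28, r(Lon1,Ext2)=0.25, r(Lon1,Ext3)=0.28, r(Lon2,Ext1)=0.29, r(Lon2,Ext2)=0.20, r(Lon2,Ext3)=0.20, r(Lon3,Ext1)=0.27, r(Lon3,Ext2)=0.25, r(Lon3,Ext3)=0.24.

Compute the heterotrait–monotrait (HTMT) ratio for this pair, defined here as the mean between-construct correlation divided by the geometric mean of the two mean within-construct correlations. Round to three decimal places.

Mean between = 2.26/9 = 0.2511.
Mean within-Lon = 1.11/3 = 0.3700; mean within-Ext = 1.34/3 = 0.4467.
Geometric mean = √(0.3700 × 0.4467) = 0.4065.
HTMT = 0.2511 / 0.4065 = 0.618.

0.618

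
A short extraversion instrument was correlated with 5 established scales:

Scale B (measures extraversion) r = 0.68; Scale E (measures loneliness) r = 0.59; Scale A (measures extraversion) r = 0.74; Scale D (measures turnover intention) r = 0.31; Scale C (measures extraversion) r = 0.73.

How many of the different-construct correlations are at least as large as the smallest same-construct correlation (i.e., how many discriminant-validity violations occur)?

0

Convergent (same construct = extraversion): Scale B, Scale A, Scale C.
Smallest convergent = 0.68. Discriminant values: 0.59, 0.31; count ≥ 0.68 → 0.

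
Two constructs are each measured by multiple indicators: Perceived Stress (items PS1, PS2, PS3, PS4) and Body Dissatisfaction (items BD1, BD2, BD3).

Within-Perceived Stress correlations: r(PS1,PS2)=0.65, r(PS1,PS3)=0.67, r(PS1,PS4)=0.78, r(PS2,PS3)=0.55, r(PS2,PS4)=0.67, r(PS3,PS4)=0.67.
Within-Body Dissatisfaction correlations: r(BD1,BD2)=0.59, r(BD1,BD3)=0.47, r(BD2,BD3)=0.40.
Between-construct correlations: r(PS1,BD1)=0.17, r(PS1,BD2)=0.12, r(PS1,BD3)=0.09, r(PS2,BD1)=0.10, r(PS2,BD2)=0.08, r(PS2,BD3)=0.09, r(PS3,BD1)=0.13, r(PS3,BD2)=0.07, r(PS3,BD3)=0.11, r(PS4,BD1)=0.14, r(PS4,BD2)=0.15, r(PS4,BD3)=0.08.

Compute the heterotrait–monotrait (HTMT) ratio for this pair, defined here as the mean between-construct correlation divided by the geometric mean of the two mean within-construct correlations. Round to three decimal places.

Between-construct mean = 1.33/12 = 0.1108.
Mean within-PS = 3.99/6 = 0.6650; mean within-BD = 1.46/3 = 0.4867.
Geometric mean = √(0.6650 × 0.4867) = 0.5689.
HTMT = 0.1108 / 0.5689 = 0.195.

0.195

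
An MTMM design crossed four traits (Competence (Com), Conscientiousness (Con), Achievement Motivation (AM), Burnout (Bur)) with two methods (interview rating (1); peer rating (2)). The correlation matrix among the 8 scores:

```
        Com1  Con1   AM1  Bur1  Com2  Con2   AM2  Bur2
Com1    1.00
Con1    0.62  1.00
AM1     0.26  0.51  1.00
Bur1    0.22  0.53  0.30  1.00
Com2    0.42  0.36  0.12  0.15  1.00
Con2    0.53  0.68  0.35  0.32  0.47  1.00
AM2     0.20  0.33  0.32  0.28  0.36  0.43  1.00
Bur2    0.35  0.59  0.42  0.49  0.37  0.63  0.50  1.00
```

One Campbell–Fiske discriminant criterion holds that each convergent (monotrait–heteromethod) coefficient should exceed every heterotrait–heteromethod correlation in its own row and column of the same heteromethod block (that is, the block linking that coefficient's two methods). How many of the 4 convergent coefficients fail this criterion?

Each convergent coefficient versus the relevant comparison correlations:
Com (methods 1·2): 0.42 vs {0.53, 0.36, 0.20, 0.12, 0.35, 0.15} → fail.
Con (methods 1·2): 0.68 vs {0.36, 0.53, 0.33, 0.35, 0.59, 0.32} → pass.
AM (methods 1·2): 0.32 vs {0.12, 0.20, 0.35, 0.33, 0.42, 0.28} → fail.
Bur (methods 1·2): 0.49 vs {0.15, 0.35, 0.32, 0.59, 0.28, 0.42} → fail.
3 of 4 fail.

3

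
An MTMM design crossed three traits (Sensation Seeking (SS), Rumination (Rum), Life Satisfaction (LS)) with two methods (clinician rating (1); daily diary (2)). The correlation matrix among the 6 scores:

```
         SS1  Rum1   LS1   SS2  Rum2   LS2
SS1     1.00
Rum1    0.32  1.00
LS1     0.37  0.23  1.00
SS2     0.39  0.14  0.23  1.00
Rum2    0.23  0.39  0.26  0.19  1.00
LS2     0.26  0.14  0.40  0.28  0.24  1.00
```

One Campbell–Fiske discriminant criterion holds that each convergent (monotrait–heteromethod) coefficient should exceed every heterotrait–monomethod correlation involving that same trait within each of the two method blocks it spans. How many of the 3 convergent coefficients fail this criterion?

Convergent coefficients and their comparison sets:
SS (methods 1·2): 0.39 vs {0.32, 0.19, 0.37, 0.28} → pass.
Rum (methods 1·2): 0.39 vs {0.32, 0.19, 0.23, 0.24} → pass.
LS (methods 1·2): 0.40 vs {0.37, 0.28, 0.23, 0.24} → pass.
0 of 3 fail.

0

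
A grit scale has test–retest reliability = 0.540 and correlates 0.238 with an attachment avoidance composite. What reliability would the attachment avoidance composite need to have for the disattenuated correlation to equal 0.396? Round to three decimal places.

0.669

r_true = r_obs / √(r_xx · r_yy) ⇒ 0.396 = 0.238 / √(0.540 · r_yy).
√(0.540 · r_yy) = 0.238 / 0.396 = 0.6010; 0.540 · r_yy = 0.3612; r_yy = 0.3612 / 0.540 ≈ 0.669.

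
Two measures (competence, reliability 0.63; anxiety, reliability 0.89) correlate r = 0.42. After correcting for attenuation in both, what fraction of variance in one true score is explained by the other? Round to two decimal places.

Disattenuated r = 0.42 / √(0.63 × 0.89) = 0.42 / 0.7488 = 0.5609.
Shared true-score variance = 0.5609² = 0.3146 ≈ 0.31.

0.31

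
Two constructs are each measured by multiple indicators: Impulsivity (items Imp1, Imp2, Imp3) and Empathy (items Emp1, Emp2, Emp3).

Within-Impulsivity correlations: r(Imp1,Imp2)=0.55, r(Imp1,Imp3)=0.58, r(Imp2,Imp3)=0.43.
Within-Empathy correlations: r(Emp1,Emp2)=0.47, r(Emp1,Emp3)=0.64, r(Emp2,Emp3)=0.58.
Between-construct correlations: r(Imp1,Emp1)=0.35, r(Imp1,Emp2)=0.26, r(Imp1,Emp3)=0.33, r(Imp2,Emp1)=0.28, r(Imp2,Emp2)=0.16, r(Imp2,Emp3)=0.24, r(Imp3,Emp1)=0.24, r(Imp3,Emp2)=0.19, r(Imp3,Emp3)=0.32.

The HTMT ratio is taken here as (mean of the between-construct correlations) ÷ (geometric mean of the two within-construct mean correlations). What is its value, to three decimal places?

Mean heterotrait r = 2.37/9 = 0.2633.
Mean within-Imp = 1.56/3 = 0.5200; mean within-Emp = 1.69/3 = 0.5633.
Geometric mean = √(0.5200 × 0.5633) = 0.5412.
HTMT = 0.2633 / 0.5412 = 0.487.

0.487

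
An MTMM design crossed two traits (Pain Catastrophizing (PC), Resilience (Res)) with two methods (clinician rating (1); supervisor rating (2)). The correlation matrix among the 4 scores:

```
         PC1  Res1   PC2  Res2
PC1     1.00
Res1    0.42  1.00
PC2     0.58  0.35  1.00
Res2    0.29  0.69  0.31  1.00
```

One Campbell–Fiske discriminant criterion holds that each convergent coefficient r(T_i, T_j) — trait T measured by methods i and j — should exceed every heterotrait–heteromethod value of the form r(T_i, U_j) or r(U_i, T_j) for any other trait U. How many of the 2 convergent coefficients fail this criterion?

Each convergent coefficient versus the relevant comparison correlations:
PC (methods 1·2): 0.58 vs {0.29, 0.35} → pass.
Res (methods 1·2): 0.69 vs {0.35, 0.29} → pass.
0 of 2 fail.

0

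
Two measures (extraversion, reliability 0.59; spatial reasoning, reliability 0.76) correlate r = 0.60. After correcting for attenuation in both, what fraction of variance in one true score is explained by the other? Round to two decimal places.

Disattenuated r = 0.60 / √(0.59 × 0.76) = 0.60 / 0.6696 = 0.8961.
Shared true-score variance = 0.8961² = 0.8030 ≈ 0.80.

0.80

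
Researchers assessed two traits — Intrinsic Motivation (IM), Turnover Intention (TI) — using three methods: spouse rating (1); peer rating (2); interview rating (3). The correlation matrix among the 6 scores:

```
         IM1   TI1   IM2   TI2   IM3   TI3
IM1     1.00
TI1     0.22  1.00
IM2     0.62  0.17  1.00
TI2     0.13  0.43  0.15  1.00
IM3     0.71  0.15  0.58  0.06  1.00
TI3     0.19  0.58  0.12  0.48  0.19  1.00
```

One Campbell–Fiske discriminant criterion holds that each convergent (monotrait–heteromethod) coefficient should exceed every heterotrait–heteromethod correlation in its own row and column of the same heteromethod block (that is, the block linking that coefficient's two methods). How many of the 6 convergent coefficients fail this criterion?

Convergent coefficients and their comparison sets:
IM (methods 1·2): 0.62 vs {0.13, 0.17} → pass.
IM (methods 1·3): 0.71 vs {0.19, 0.15} → pass.
IM (methods 2·3): 0.58 vs {0.12, 0.06} → pass.
TI (methods 1·2): 0.43 vs {0.17, 0.13} → pass.
TI (methods 1·3): 0.58 vs {0.15, 0.19} → pass.
TI (methods 2·3): 0.48 vs {0.06, 0.12} → pass.
0 of 6 fail.

0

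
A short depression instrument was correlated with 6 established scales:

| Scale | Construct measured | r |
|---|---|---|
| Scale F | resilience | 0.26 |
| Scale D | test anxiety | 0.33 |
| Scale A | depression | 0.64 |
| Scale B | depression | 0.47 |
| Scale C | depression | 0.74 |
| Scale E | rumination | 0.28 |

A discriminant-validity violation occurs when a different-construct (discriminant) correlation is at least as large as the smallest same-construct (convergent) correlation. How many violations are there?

0

Convergent (same construct = depression): Scale A, Scale B, Scale C.
Smallest convergent = 0.47. Discriminant values: 0.26, 0.33, 0.28; count ≥ 0.47 → 0.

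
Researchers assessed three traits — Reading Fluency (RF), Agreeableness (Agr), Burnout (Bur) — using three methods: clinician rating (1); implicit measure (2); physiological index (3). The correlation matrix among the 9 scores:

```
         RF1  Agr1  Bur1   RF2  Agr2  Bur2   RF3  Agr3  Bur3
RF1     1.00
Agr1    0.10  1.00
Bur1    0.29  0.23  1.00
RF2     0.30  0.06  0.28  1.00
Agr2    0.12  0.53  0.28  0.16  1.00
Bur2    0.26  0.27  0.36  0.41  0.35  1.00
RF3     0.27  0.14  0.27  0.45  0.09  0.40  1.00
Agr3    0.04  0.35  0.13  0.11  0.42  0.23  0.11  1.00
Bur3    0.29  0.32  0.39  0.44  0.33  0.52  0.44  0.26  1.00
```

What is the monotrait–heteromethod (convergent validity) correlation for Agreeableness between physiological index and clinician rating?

Same trait (Agr), different methods: r(Agr3, Agr1) = 0.35.

0.35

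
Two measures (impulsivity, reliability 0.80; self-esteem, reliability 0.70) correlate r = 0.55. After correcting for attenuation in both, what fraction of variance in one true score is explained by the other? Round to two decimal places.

Disattenuated r = 0.55 / √(0.80 × 0.70) = 0.55 / 0.7483 = 0.7350.
Shared true-score variance = 0.7350² = 0.5402 ≈ 0.54.

0.54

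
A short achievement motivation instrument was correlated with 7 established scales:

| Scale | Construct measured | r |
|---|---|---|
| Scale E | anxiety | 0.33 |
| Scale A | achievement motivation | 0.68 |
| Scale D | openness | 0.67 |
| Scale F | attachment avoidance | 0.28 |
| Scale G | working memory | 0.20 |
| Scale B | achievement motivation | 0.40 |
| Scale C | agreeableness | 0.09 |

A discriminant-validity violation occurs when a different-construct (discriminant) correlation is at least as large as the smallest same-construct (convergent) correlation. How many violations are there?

Convergent (same construct = achievement motivation): Scale A, Scale B.
Smallest convergent = 0.40. Discriminant values: 0.33, 0.67, 0.28, 0.20, 0.09; count ≥ 0.40 → 1.

1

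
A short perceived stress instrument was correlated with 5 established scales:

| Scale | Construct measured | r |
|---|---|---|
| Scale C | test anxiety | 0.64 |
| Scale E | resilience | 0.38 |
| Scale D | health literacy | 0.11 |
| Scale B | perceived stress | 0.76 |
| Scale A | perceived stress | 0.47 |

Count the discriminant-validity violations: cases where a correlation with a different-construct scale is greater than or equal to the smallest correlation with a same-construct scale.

Convergent (same construct = perceived stress): Scale B, Scale A.
Smallest convergent = 0.47. Discriminant values: 0.64, 0.38, 0.11; count ≥ 0.47 → 1.

1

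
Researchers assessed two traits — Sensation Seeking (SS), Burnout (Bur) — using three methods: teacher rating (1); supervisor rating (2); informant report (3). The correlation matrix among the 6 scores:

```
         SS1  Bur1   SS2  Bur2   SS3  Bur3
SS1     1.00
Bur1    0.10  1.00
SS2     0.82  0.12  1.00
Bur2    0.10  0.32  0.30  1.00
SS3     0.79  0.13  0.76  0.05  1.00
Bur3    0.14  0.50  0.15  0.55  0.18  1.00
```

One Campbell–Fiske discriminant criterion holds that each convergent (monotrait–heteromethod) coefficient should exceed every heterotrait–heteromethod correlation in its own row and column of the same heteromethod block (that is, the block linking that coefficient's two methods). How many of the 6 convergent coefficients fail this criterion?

Convergent coefficients and their comparison sets:
SS (methods 1·2): 0.82 vs {0.10, 0.12} → pass.
SS (methods 1·3): 0.79 vs {0.14, 0.13} → pass.
SS (methods 2·3): 0.76 vs {0.15, 0.05} → pass.
Bur (methods 1·2): 0.32 vs {0.12, 0.10} → pass.
Bur (methods 1·3): 0.50 vs {0.13, 0.14} → pass.
Bur (methods 2·3): 0.55 vs {0.05, 0.15} → pass.
0 of 6 fail.

0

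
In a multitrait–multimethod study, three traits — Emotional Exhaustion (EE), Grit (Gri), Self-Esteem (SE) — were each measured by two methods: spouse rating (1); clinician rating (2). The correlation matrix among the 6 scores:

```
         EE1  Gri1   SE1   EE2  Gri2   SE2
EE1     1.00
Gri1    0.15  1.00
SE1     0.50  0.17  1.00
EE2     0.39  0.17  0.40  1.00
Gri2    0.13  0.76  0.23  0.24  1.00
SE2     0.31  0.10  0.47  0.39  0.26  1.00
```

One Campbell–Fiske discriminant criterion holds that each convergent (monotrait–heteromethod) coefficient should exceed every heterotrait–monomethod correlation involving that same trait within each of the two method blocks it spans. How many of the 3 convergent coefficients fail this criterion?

2

Each convergent coefficient versus the relevant comparison correlations:
EE (methods 1·2): 0.39 vs {0.15, 0.24, 0.50, 0.39} → fail.
Gri (methods 1·2): 0.76 vs {0.15, 0.24, 0.17, 0.26} → pass.
SE (methods 1·2): 0.47 vs {0.50, 0.39, 0.17, 0.26} → fail.
2 of 3 fail.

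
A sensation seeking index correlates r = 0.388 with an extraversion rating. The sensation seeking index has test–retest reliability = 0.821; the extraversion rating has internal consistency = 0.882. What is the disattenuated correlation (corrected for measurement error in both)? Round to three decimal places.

0.456

r_true = r_obs / √(r_xx · r_yy) = 0.388 / √(0.821 × 0.882) = 0.388 / √0.724122 = 0.388 / 0.8510 ≈ 0.456.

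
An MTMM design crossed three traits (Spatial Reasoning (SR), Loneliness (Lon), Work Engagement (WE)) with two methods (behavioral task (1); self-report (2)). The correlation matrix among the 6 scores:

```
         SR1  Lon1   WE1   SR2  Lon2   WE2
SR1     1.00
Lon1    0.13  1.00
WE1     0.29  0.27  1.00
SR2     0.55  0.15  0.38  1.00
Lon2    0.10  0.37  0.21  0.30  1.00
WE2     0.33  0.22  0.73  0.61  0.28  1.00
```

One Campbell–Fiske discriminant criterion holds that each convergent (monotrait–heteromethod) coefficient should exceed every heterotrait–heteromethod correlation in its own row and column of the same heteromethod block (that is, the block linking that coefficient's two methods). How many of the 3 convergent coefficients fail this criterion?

0

Checking each validity diagonal entry against its comparison values:
SR (methods 1·2): 0.55 vs {0.10, 0.15, 0.33, 0.38} → pass.
Lon (methods 1·2): 0.37 vs {0.15, 0.10, 0.22, 0.21} → pass.
WE (methods 1·2): 0.73 vs {0.38, 0.33, 0.21, 0.22} → pass.
0 of 3 fail.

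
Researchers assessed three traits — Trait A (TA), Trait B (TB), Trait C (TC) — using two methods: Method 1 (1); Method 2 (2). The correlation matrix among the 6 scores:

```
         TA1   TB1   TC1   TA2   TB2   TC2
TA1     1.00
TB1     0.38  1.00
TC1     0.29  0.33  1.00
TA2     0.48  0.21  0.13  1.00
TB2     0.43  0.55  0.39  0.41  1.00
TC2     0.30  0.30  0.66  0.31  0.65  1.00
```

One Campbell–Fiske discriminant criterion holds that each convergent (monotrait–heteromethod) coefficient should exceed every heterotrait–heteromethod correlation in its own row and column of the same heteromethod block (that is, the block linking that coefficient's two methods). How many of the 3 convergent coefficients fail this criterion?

Checking each validity diagonal entry against its comparison values:
TA (methods 1·2): 0.48 vs {0.43, 0.21, 0.30, 0.13} → pass.
TB (methods 1·2): 0.55 vs {0.21, 0.43, 0.30, 0.39} → pass.
TC (methods 1·2): 0.66 vs {0.13, 0.30, 0.39, 0.30} → pass.
0 of 3 fail.

0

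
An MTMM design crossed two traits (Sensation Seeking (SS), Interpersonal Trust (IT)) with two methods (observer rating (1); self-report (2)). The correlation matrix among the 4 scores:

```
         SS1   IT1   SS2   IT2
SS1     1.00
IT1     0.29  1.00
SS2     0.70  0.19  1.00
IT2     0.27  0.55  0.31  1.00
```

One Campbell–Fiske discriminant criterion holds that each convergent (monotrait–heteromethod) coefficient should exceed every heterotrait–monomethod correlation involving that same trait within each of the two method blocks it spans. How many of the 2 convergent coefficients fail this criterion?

Convergent coefficients and their comparison sets:
SS (methods 1·2): 0.70 vs {0.29, 0.31} → pass.
IT (methods 1·2): 0.55 vs {0.29, 0.31} → pass.
0 of 2 fail.

0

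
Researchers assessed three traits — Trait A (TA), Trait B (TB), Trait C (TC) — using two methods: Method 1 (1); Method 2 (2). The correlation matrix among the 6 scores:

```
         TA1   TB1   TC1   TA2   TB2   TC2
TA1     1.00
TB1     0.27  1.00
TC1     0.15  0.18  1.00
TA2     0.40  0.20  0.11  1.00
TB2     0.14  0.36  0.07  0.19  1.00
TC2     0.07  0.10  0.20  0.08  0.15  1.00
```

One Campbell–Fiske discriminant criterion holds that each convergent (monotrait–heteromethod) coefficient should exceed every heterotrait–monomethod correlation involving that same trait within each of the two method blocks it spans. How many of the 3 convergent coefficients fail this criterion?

Convergent coefficients and their comparison sets:
TA (methods 1·2): 0.40 vs {0.27, 0.19, 0.15, 0.08} → pass.
TB (methods 1·2): 0.36 vs {0.27, 0.19, 0.18, 0.15} → pass.
TC (methods 1·2): 0.20 vs {0.15, 0.08, 0.18, 0.15} → pass.
0 of 3 fail.

0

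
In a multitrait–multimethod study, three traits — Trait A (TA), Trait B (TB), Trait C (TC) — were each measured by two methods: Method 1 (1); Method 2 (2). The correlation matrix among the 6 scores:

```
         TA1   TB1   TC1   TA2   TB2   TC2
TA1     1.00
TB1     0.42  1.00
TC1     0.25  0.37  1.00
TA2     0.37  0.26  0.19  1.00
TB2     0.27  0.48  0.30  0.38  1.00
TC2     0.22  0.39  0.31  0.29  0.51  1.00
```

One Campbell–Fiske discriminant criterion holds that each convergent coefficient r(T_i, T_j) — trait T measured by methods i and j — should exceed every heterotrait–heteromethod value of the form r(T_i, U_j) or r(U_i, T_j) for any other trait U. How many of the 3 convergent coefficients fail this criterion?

1

Convergent coefficients and their comparison sets:
TA (methods 1·2): 0.37 vs {0.27, 0.26, 0.22, 0.19} → pass.
TB (methods 1·2): 0.48 vs {0.26, 0.27, 0.39, 0.30} → pass.
TC (methods 1·2): 0.31 vs {0.19, 0.22, 0.30, 0.39} → fail.
1 of 3 fail.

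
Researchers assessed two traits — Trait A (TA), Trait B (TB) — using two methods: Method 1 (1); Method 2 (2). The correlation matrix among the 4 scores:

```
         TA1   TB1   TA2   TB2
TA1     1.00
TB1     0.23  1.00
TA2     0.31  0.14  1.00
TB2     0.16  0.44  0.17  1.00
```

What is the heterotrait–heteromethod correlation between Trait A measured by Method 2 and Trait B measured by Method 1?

0.14

Different traits and methods: r(TA2, TB1) = 0.14.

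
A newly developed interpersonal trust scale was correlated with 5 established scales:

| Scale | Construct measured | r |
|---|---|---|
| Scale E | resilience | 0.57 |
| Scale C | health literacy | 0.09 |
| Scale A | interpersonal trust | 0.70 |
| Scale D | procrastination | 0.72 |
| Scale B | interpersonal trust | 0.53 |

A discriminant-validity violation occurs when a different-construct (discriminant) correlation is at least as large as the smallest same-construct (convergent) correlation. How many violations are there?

2

Convergent (same construct = interpersonal trust): Scale A, Scale B.
Smallest convergent = 0.53. Discriminant values: 0.57, 0.09, 0.72; count ≥ 0.53 → 2.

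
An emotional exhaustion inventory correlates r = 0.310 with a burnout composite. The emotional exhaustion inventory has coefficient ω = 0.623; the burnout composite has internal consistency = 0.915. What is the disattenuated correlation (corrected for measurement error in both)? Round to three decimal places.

0.411

r_true = r_obs / √(r_xx · r_yy) = 0.310 / √(0.623 × 0.915) = 0.310 / √0.570045 = 0.310 / 0.7550 ≈ 0.411.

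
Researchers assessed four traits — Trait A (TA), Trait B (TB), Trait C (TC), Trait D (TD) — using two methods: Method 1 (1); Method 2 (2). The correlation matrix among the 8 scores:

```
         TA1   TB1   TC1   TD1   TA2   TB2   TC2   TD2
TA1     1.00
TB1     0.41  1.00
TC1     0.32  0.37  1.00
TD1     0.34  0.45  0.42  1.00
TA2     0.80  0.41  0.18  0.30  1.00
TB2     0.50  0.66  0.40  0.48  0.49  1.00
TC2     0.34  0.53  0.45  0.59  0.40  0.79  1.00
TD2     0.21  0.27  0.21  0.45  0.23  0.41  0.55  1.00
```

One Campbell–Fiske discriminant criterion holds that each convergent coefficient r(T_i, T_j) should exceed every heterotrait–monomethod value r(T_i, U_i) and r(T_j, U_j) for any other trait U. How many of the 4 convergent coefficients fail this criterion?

3

Checking each validity diagonal entry against its comparison values:
TA (methods 1·2): 0.80 vs {0.41, 0.49, 0.32, 0.40, 0.34, 0.23} → pass.
TB (methods 1·2): 0.66 vs {0.41, 0.49, 0.37, 0.79, 0.45, 0.41} → fail.
TC (methods 1·2): 0.45 vs {0.32, 0.40, 0.37, 0.79, 0.42, 0.55} → fail.
TD (methods 1·2): 0.45 vs {0.34, 0.23, 0.45, 0.41, 0.42, 0.55} → fail.
3 of 4 fail.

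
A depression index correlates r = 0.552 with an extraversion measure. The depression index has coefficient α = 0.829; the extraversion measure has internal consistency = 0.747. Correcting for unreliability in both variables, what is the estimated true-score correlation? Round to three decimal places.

0.701

r_true = r_obs / √(r_xx · r_yy) = 0.552 / √(0.829 × 0.747) = 0.552 / √0.619263 = 0.552 / 0.7869 ≈ 0.701.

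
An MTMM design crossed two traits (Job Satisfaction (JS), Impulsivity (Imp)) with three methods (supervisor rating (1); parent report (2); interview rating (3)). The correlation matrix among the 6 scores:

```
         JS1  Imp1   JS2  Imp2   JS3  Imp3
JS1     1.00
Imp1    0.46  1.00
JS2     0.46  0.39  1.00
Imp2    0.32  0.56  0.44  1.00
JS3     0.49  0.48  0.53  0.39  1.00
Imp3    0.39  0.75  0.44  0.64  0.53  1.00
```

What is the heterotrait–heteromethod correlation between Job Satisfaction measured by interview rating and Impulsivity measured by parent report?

Different traits and methods: r(JS3, Imp2) = 0.39.

0.39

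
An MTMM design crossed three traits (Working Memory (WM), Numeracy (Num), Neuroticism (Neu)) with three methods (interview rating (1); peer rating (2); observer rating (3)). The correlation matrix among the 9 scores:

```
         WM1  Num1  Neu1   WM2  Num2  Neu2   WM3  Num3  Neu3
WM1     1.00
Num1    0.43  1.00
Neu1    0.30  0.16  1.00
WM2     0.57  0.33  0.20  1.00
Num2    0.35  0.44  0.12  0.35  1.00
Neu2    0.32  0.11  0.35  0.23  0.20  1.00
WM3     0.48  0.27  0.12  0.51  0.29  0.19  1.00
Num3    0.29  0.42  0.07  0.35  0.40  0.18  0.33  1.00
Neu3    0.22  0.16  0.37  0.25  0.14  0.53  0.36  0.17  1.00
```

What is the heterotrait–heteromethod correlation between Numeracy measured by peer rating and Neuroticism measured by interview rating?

Different traits and methods: r(Num2, Neu1) = 0.12.

0.12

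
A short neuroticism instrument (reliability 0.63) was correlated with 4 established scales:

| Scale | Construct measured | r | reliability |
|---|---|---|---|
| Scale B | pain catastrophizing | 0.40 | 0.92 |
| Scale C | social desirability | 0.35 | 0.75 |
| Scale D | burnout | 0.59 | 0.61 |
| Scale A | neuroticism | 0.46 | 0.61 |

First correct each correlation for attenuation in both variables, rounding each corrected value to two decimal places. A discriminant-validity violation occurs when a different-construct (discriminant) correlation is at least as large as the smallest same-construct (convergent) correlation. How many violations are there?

Disattenuated r (r / √(r_scale · r_new)):
  Scale B (disc): 0.40 / √(0.92·0.63) = 0.53
  Scale C (disc): 0.35 / √(0.75·0.63) = 0.51
  Scale D (disc): 0.59 / √(0.61·0.63) = 0.95
  Scale A (conv): 0.46 / √(0.61·0.63) = 0.74
Smallest convergent = 0.74. Discriminant values: 0.53, 0.51, 0.95; count ≥ 0.74 → 1.

1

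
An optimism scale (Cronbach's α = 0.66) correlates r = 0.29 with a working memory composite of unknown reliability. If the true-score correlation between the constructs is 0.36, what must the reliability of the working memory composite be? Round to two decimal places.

r_true = r_obs / √(r_xx · r_yy) ⇒ 0.36 = 0.29 / √(0.66 · r_yy).
√(0.66 · r_yy) = 0.29 / 0.36 = 0.8056; 0.66 · r_yy = 0.6490; r_yy = 0.6490 / 0.66 ≈ 0.98.

0.98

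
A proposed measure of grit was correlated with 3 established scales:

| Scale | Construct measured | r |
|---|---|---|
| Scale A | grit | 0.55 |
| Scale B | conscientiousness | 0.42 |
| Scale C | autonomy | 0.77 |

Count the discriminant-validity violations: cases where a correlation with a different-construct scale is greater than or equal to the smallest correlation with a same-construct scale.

1

Convergent (same construct = grit): Scale A.
Smallest convergent = 0.55. Discriminant values: 0.42, 0.77; count ≥ 0.55 → 1.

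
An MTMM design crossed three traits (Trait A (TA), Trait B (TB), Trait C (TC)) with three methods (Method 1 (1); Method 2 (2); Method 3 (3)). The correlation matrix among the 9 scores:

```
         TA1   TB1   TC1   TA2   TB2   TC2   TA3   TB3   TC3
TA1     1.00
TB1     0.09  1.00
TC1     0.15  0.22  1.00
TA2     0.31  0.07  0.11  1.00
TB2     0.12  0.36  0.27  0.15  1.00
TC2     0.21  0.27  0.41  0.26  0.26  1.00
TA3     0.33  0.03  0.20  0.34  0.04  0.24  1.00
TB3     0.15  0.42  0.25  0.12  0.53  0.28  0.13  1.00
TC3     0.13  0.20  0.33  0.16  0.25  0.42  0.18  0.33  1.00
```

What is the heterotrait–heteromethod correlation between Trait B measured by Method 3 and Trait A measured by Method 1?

Different traits and methods: r(TB3, TA1) = 0.15.

0.15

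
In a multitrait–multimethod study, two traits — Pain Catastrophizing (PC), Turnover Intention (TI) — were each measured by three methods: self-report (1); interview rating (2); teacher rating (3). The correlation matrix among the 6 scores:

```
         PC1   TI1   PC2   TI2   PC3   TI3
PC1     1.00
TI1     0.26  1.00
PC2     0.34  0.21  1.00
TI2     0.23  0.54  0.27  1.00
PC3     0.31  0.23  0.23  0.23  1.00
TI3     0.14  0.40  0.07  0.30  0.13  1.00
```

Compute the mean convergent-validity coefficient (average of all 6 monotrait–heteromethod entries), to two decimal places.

0.35

Convergent values: 0.34, 0.31, 0.23, 0.54, 0.40, 0.30; mean = 2.12/6 = 0.35.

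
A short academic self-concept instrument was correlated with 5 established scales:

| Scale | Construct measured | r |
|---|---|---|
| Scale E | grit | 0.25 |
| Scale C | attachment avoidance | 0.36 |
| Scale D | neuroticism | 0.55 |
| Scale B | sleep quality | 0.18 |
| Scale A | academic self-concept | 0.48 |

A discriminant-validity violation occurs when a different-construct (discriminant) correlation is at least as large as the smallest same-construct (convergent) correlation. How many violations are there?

1

Convergent (same construct = academic self-concept): Scale A.
Smallest convergent = 0.48. Discriminant values: 0.25, 0.36, 0.55, 0.18; count ≥ 0.48 → 1.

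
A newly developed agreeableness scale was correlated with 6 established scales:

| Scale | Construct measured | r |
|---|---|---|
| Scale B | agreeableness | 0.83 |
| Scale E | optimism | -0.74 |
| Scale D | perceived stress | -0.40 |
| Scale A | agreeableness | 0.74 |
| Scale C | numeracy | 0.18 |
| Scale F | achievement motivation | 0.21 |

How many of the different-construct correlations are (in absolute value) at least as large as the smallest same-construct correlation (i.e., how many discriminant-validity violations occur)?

1

Convergent (same construct = agreeableness): Scale B, Scale A.
Smallest convergent = 0.74. Discriminant |r|: 0.74, 0.40, 0.18, 0.21; count ≥ 0.74 → 1.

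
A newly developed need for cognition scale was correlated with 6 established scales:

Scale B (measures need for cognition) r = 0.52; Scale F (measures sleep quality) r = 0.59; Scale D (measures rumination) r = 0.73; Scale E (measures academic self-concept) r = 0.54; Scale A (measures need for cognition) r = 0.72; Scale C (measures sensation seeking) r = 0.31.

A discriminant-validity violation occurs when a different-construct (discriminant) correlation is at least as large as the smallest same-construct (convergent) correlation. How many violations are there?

Convergent (same construct = need for cognition): Scale B, Scale A.
Smallest convergent = 0.52. Discriminant values: 0.59, 0.73, 0.54, 0.31; count ≥ 0.52 → 3.

3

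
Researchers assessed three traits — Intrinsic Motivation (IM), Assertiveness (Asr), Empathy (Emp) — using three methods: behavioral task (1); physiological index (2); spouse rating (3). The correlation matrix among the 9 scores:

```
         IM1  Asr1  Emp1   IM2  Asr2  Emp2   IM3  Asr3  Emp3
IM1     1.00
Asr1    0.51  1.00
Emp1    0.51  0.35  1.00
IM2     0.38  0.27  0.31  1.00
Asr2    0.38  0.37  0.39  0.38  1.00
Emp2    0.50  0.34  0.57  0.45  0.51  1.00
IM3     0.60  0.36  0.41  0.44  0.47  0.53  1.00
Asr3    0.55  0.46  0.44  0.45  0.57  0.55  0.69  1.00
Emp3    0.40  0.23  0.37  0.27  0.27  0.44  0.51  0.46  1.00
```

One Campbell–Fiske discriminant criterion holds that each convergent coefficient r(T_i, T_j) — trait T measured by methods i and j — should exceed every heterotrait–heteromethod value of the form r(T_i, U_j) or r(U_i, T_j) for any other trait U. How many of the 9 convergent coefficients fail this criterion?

6

Each convergent coefficient versus the relevant comparison correlations:
IM (methods 1·2): 0.38 vs {0.38, 0.27, 0.50, 0.31} → fail.
IM (methods 1·3): 0.60 vs {0.55, 0.36, 0.40, 0.41} → pass.
IM (methods 2·3): 0.44 vs {0.45, 0.47, 0.27, 0.53} → fail.
Asr (methods 1·2): 0.37 vs {0.27, 0.38, 0.34, 0.39} → fail.
Asr (methods 1·3): 0.46 vs {0.36, 0.55, 0.23, 0.44} → fail.
Asr (methods 2·3): 0.57 vs {0.47, 0.45, 0.27, 0.55} → pass.
Emp (methods 1·2): 0.57 vs {0.31, 0.50, 0.39, 0.34} → pass.
Emp (methods 1·3): 0.37 vs {0.41, 0.40, 0.44, 0.23} → fail.
Emp (methods 2·3): 0.44 vs {0.53, 0.27, 0.55, 0.27} → fail.
6 of 9 fail.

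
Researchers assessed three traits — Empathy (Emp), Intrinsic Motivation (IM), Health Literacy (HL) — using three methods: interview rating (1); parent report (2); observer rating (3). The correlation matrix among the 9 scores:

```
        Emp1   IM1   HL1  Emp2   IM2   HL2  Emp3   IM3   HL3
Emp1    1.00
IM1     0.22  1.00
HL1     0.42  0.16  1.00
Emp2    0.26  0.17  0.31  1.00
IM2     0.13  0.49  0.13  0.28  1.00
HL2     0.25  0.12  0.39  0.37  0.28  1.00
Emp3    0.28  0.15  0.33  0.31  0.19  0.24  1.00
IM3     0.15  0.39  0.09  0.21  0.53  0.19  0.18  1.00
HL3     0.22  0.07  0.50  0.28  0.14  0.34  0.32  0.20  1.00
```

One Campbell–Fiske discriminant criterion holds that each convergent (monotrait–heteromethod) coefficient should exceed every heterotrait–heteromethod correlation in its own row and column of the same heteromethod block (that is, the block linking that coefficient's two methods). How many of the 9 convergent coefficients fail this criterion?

2

Each convergent coefficient versus the relevant comparison correlations:
Emp (methods 1·2): 0.26 vs {0.13, 0.17, 0.25, 0.31} → fail.
Emp (methods 1·3): 0.28 vs {0.15, 0.15, 0.22, 0.33} → fail.
Emp (methods 2·3): 0.31 vs {0.21, 0.19, 0.28, 0.24} → pass.
IM (methods 1·2): 0.49 vs {0.17, 0.13, 0.12, 0.13} → pass.
IM (methods 1·3): 0.39 vs {0.15, 0.15, 0.07, 0.09} → pass.
IM (methods 2·3): 0.53 vs {0.19, 0.21, 0.14, 0.19} → pass.
HL (methods 1·2): 0.39 vs {0.31, 0.25, 0.13, 0.12} → pass.
HL (methods 1·3): 0.50 vs {0.33, 0.22, 0.09, 0.07} → pass.
HL (methods 2·3): 0.34 vs {0.24, 0.28, 0.19, 0.14} → pass.
2 of 9 fail.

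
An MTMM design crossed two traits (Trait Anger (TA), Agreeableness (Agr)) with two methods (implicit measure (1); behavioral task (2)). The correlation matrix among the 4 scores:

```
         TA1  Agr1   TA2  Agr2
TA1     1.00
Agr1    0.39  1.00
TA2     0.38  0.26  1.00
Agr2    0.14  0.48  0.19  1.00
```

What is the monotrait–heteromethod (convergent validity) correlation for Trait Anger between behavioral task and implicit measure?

0.38

Same trait (TA), different methods: r(TA2, TA1) = 0.38.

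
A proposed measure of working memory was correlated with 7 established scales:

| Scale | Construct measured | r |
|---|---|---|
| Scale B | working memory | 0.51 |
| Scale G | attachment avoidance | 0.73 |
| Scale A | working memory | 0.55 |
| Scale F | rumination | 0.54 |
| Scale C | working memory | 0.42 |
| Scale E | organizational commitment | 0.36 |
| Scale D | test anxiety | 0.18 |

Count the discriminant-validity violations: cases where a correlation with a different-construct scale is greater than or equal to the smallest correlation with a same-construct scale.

Convergent (same construct = working memory): Scale B, Scale A, Scale C.
Smallest convergent = 0.42. Discriminant values: 0.73, 0.54, 0.36, 0.18; count ≥ 0.42 → 2.

2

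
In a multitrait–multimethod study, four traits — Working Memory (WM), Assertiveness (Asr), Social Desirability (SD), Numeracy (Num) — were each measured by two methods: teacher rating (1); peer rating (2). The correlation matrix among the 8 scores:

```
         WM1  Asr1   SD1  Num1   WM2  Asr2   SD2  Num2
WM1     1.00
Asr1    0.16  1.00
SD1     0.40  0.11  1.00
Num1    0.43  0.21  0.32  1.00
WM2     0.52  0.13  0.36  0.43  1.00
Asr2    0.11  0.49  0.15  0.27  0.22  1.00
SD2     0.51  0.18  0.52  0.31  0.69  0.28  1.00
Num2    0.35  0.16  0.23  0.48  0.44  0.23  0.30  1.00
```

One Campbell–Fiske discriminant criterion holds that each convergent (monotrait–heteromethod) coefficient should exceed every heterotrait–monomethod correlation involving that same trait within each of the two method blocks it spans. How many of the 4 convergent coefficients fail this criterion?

Convergent coefficients and their comparison sets:
WM (methods 1·2): 0.52 vs {0.16, 0.22, 0.40, 0.69, 0.43, 0.44} → fail.
Asr (methods 1·2): 0.49 vs {0.16, 0.22, 0.11, 0.28, 0.21, 0.23} → pass.
SD (methods 1·2): 0.52 vs {0.40, 0.69, 0.11, 0.28, 0.32, 0.30} → fail.
Num (methods 1·2): 0.48 vs {0.43, 0.44, 0.21, 0.23, 0.32, 0.30} → pass.
2 of 4 fail.

2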